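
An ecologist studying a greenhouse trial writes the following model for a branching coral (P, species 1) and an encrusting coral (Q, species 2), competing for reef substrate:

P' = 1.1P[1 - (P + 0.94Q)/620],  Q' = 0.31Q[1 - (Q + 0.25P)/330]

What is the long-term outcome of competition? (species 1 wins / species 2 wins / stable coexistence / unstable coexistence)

stable coexistence

Compare the nullcline intercepts: K1/α12 = 620/0.94 = 660 > K2 = 330; K2/α21 = 330/0.25 = 1320 > K1 = 620.
Since both inequalities hold, each species can invade when rare, so the interior equilibrium is stable.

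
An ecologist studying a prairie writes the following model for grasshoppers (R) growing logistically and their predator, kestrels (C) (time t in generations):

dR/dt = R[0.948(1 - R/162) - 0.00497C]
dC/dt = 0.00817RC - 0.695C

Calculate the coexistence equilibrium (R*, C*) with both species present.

R* ≈ 85.1, C* ≈ 90.6

From dC/dt = 0 with C > 0: 0.00817R* = 0.695, so R* = 85.1.
Substitute into dR/dt = 0: 0.948(1 - 85.1/162) = 0.00497C*.
The bracket is 0.475, giving C* = 0.45/0.00497 = 90.6.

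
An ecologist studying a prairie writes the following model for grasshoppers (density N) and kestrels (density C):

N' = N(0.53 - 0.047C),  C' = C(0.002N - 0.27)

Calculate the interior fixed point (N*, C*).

Set dC/dt = 0 with C > 0: 0.002N - 0.27 = 0, so N* = 0.27/0.002 = 135.
Set dN/dt = 0 with N > 0: 0.53 - 0.047C = 0, so C* = 0.53/0.047 = 11.3.

N* ≈ 135, C* ≈ 11.3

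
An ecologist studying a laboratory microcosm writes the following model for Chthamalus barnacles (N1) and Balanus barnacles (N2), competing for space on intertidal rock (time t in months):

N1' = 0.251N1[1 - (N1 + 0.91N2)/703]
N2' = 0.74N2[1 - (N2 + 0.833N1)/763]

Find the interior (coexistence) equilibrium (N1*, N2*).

Setting both brackets to zero gives the nullclines N1 + 0.91N2 = 703 and 0.833N1 + N2 = 763.
Substituting N2 = 763 - 0.833N1 into the first: N1(1 - 0.91·0.833) = 703 - 0.91·763.
So N1* = 8.67/0.242 = 35.8, and then N2* = 763 - 0.833·35.8 = 733.

N1* ≈ 35.8, N2* ≈ 733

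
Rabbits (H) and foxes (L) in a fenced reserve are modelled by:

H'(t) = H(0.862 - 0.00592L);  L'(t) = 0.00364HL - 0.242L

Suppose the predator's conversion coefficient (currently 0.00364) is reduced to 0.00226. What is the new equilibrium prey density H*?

H* ≈ 107

At the interior fixed point, setting dL/dt = 0 with L > 0 fixes H* = (predator death rate)/(HL coefficient) — independent of the other coefficients.
With the change, H* = 0.242/0.00226 = 107; it rises from 66.5.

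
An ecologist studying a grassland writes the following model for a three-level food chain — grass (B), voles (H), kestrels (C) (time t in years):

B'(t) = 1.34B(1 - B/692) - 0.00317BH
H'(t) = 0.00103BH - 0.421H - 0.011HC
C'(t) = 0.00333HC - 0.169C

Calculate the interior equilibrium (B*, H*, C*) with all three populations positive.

From dC/dt = 0: 0.00333H* = 0.169, so H* = 50.8.
From dB/dt = 0: 1.34(1 - B*/692) = 0.00317·50.8, giving B* = 692·(1 - 0.12) = 609.
From dH/dt = 0: 0.00103·609 - 0.421 = 0.011C*, so C* = 0.206/0.011 = 18.7.

B* ≈ 609, H* ≈ 50.8, C* ≈ 18.7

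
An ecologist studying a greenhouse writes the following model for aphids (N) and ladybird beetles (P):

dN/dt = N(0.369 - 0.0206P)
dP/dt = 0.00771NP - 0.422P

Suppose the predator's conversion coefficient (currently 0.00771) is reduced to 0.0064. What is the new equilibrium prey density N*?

At the interior fixed point, setting dP/dt = 0 with P > 0 fixes N* = (predator death rate)/(NP coefficient) — independent of the other coefficients.
With the change, N* = 0.422/0.0064 = 65.9; it rises from 54.7.

N* ≈ 65.9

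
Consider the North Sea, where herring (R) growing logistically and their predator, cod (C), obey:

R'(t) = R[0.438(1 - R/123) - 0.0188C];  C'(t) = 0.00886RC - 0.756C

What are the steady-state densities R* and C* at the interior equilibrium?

R* ≈ 85.3, C* ≈ 7.14

From dC/dt = 0 with C > 0: 0.00886R* = 0.756, so R* = 85.3.
Substitute into dR/dt = 0: 0.438(1 - 85.3/123) = 0.0188C*.
The bracket is 0.306, giving C* = 0.134/0.0188 = 7.14.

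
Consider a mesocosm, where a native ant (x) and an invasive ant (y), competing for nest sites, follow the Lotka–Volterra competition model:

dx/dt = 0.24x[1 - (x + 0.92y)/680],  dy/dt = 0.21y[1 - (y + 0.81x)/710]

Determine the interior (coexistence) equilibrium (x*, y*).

x* ≈ 105, y* ≈ 625

Setting both brackets to zero gives the nullclines x + 0.92y = 680 and 0.81x + y = 710.
Substituting y = 710 - 0.81x into the first: x(1 - 0.92·0.81) = 680 - 0.92·710.
So x* = 26.8/0.255 = 105, and then y* = 710 - 0.81·105 = 625.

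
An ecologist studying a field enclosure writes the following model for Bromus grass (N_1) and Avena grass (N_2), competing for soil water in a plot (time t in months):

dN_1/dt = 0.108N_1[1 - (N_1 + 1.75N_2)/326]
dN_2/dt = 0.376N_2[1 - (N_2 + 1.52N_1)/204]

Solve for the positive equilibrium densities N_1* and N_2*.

N_1* ≈ 18.7, N_2* ≈ 176

Setting both brackets to zero gives the nullclines N_1 + 1.75N_2 = 326 and 1.52N_1 + N_2 = 204.
Substituting N_2 = 204 - 1.52N_1 into the first: N_1(1 - 1.75·1.52) = 326 - 1.75·204.
So N_1* = -31/-1.66 = 18.7, and then N_2* = 204 - 1.52·18.7 = 176.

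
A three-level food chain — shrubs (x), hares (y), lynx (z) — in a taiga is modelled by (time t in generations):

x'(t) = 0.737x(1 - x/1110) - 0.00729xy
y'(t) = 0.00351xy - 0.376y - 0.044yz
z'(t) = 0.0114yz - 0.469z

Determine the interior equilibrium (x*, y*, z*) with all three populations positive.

From dz/dt = 0: 0.0114y* = 0.469, so y* = 41.1.
From dx/dt = 0: 0.737(1 - x*/1110) = 0.00729·41.1, giving x* = 1110·(1 - 0.407) = 658.
From dy/dt = 0: 0.00351·658 - 0.376 = 0.044z*, so z* = 1.93/0.044 = 44.

x* ≈ 658, y* ≈ 41.1, z* ≈ 44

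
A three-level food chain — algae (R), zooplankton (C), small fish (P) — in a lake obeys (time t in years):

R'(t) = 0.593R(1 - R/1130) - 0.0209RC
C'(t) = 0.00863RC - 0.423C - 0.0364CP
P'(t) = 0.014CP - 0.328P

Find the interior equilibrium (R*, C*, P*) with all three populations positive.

From dP/dt = 0: 0.014C* = 0.328, so C* = 23.4.
From dR/dt = 0: 0.593(1 - R*/1130) = 0.0209·23.4, giving R* = 1130·(1 - 0.826) = 197.
From dC/dt = 0: 0.00863·197 - 0.423 = 0.0364P*, so P* = 1.28/0.0364 = 35.1.

R* ≈ 197, C* ≈ 23.4, P* ≈ 35.1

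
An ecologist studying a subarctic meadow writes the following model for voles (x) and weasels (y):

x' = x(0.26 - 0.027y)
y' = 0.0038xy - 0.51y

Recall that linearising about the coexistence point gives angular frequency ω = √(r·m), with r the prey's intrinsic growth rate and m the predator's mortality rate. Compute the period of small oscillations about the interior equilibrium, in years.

Here r = 0.26 and m = 0.51, so r·m = 0.133.
ω = √0.133 = 0.364 per year, hence T = 2π/ω ≈ 17.3 years.

T ≈ 17.3 years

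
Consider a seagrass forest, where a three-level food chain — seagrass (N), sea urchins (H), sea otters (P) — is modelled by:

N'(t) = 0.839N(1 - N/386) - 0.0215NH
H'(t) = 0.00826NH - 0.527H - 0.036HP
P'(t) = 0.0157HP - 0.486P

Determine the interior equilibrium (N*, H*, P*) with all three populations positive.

From dP/dt = 0: 0.0157H* = 0.486, so H* = 31.
From dN/dt = 0: 0.839(1 - N*/386) = 0.0215·31, giving N* = 386·(1 - 0.793) = 79.8.
From dH/dt = 0: 0.00826·79.8 - 0.527 = 0.036P*, so P* = 0.132/0.036 = 3.67.

N* ≈ 79.8, H* ≈ 31, P* ≈ 3.67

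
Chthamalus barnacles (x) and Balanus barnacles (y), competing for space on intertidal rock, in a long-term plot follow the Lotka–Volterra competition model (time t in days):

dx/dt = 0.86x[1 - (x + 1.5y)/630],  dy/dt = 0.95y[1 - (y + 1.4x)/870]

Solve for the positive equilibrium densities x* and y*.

x* ≈ 614, y* ≈ 10.9

Setting both brackets to zero gives the nullclines x + 1.5y = 630 and 1.4x + y = 870.
Substituting y = 870 - 1.4x into the first: x(1 - 1.5·1.4) = 630 - 1.5·870.
So x* = -675/-1.1 = 614, and then y* = 870 - 1.4·614 = 10.9.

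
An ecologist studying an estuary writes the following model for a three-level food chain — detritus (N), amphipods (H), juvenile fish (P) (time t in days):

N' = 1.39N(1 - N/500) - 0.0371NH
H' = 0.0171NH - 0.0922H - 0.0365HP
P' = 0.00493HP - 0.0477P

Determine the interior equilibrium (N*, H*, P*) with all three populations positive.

From dP/dt = 0: 0.00493H* = 0.0477, so H* = 9.68.
From dN/dt = 0: 1.39(1 - N*/500) = 0.0371·9.68, giving N* = 500·(1 - 0.258) = 371.
From dH/dt = 0: 0.0171·371 - 0.0922 = 0.0365P*, so P* = 6.25/0.0365 = 171.

N* ≈ 371, H* ≈ 9.68, P* ≈ 171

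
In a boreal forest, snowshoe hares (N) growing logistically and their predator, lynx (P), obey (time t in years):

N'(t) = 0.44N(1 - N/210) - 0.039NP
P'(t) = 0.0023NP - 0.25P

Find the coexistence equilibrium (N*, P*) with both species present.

N* ≈ 109, P* ≈ 5.44

From dP/dt = 0 with P > 0: 0.0023N* = 0.25, so N* = 109.
Substitute into dN/dt = 0: 0.44(1 - 109/210) = 0.039P*.
The bracket is 0.482, giving P* = 0.212/0.039 = 5.44.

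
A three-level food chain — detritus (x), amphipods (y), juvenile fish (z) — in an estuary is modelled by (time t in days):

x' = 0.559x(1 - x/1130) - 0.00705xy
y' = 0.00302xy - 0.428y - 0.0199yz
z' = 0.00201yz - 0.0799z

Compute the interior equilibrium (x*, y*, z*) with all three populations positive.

From dz/dt = 0: 0.00201y* = 0.0799, so y* = 39.8.
From dx/dt = 0: 0.559(1 - x*/1130) = 0.00705·39.8, giving x* = 1130·(1 - 0.501) = 563.
From dy/dt = 0: 0.00302·563 - 0.428 = 0.0199z*, so z* = 1.27/0.0199 = 64.

x* ≈ 563, y* ≈ 39.8, z* ≈ 64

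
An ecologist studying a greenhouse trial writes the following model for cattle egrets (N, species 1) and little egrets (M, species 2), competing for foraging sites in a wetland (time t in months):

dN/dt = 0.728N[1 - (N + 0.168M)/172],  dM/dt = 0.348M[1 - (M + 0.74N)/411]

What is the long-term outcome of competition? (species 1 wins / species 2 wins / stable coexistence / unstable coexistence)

Compare the nullcline intercepts: K1/α12 = 172/0.168 = 1020 > K2 = 411; K2/α21 = 411/0.74 = 555 > K1 = 172.
Since both inequalities hold, each species can invade when rare, so the interior equilibrium is stable.

stable coexistence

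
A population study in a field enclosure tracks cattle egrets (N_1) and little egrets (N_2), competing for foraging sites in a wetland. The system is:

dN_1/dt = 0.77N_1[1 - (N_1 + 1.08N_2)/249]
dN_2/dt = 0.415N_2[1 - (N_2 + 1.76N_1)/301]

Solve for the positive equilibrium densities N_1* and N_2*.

N_1* ≈ 84.5, N_2* ≈ 152

Setting both brackets to zero gives the nullclines N_1 + 1.08N_2 = 249 and 1.76N_1 + N_2 = 301.
Substituting N_2 = 301 - 1.76N_1 into the first: N_1(1 - 1.08·1.76) = 249 - 1.08·301.
So N_1* = -76.1/-0.901 = 84.5, and then N_2* = 301 - 1.76·84.5 = 152.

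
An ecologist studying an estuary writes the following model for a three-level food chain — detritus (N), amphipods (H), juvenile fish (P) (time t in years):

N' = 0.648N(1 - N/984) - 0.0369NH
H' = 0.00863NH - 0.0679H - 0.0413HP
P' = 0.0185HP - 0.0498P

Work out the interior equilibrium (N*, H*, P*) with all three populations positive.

N* ≈ 833, H* ≈ 2.69, P* ≈ 172

From dP/dt = 0: 0.0185H* = 0.0498, so H* = 2.69.
From dN/dt = 0: 0.648(1 - N*/984) = 0.0369·2.69, giving N* = 984·(1 - 0.153) = 833.
From dH/dt = 0: 0.00863·833 - 0.0679 = 0.0413P*, so P* = 7.12/0.0413 = 172.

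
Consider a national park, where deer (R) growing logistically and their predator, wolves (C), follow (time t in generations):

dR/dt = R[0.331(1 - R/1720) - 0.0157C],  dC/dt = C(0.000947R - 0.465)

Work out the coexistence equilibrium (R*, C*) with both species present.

From dC/dt = 0 with C > 0: 0.000947R* = 0.465, so R* = 491.
Substitute into dR/dt = 0: 0.331(1 - 491/1720) = 0.0157C*.
The bracket is 0.715, giving C* = 0.237/0.0157 = 15.1.

R* ≈ 491, C* ≈ 15.1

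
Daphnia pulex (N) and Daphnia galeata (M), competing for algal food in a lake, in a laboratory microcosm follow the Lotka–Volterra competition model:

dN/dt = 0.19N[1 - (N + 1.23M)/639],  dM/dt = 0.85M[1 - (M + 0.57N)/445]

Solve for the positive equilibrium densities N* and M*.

Setting both brackets to zero gives the nullclines N + 1.23M = 639 and 0.57N + M = 445.
Substituting M = 445 - 0.57N into the first: N(1 - 1.23·0.57) = 639 - 1.23·445.
So N* = 91.6/0.299 = 307, and then M* = 445 - 0.57·307 = 270.

N* ≈ 307, M* ≈ 270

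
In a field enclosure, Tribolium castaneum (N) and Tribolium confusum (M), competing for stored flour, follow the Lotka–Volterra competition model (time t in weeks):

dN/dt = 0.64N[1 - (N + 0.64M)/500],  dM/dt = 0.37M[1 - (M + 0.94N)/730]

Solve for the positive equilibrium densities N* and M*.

Setting both brackets to zero gives the nullclines N + 0.64M = 500 and 0.94N + M = 730.
Substituting M = 730 - 0.94N into the first: N(1 - 0.64·0.94) = 500 - 0.64·730.
So N* = 32.8/0.398 = 82.3, and then M* = 730 - 0.94·82.3 = 653.

N* ≈ 82.3, M* ≈ 653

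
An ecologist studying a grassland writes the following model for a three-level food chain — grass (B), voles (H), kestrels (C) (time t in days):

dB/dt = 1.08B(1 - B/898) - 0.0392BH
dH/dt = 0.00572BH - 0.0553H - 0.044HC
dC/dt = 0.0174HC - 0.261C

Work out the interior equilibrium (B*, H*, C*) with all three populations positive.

From dC/dt = 0: 0.0174H* = 0.261, so H* = 15.
From dB/dt = 0: 1.08(1 - B*/898) = 0.0392·15, giving B* = 898·(1 - 0.544) = 409.
From dH/dt = 0: 0.00572·409 - 0.0553 = 0.044C*, so C* = 2.28/0.044 = 51.9.

B* ≈ 409, H* ≈ 15, C* ≈ 51.9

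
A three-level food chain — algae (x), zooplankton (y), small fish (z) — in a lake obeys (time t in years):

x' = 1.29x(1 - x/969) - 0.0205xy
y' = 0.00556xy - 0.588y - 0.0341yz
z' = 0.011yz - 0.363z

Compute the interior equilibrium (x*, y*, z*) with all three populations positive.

x* ≈ 461, y* ≈ 33, z* ≈ 57.9

From dz/dt = 0: 0.011y* = 0.363, so y* = 33.
From dx/dt = 0: 1.29(1 - x*/969) = 0.0205·33, giving x* = 969·(1 - 0.524) = 461.
From dy/dt = 0: 0.00556·461 - 0.588 = 0.0341z*, so z* = 1.97/0.0341 = 57.9.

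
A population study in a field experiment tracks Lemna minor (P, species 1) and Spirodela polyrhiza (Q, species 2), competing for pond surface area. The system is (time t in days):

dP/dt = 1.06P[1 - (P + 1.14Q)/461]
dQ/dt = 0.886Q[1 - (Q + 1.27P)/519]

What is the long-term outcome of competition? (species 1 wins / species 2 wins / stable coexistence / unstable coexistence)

Compare the nullcline intercepts: K1/α12 = 461/1.14 = 404 < K2 = 519; K2/α21 = 519/1.27 = 409 < K1 = 461.
Since both are reversed, neither can invade when rare; the interior point is a saddle.

unstable coexistence (outcome depends on initial conditions)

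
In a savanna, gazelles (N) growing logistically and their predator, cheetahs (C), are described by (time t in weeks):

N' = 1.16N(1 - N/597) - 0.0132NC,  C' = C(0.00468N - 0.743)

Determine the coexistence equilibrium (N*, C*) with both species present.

N* ≈ 159, C* ≈ 64.5

From dC/dt = 0 with C > 0: 0.00468N* = 0.743, so N* = 159.
Substitute into dN/dt = 0: 1.16(1 - 159/597) = 0.0132C*.
The bracket is 0.734, giving C* = 0.852/0.0132 = 64.5.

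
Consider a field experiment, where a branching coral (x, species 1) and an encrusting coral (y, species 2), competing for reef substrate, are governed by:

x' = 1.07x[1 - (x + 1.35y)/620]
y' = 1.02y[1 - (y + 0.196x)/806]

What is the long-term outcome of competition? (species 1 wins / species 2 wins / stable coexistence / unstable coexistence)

Compare the nullcline intercepts: K1/α12 = 620/1.35 = 459 < K2 = 806; K2/α21 = 806/0.196 = 4110 > K1 = 620.
Since the inequalities point opposite ways, species 2 can invade but species 1 cannot.

species 2 excludes species 1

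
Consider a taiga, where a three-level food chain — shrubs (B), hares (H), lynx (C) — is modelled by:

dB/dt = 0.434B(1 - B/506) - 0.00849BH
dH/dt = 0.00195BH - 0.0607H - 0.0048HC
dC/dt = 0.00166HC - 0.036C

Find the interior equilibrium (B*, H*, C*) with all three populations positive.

B* ≈ 291, H* ≈ 21.7, C* ≈ 106

From dC/dt = 0: 0.00166H* = 0.036, so H* = 21.7.
From dB/dt = 0: 0.434(1 - B*/506) = 0.00849·21.7, giving B* = 506·(1 - 0.424) = 291.
From dH/dt = 0: 0.00195·291 - 0.0607 = 0.0048C*, so C* = 0.507/0.0048 = 106.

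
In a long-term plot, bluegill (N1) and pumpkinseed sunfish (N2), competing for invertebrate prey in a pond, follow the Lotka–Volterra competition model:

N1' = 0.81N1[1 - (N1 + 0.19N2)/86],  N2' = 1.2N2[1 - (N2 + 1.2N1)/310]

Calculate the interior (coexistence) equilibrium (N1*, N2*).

N1* ≈ 35.1, N2* ≈ 268

Setting both brackets to zero gives the nullclines N1 + 0.19N2 = 86 and 1.2N1 + N2 = 310.
Substituting N2 = 310 - 1.2N1 into the first: N1(1 - 0.19·1.2) = 86 - 0.19·310.
So N1* = 27.1/0.772 = 35.1, and then N2* = 310 - 1.2·35.1 = 268.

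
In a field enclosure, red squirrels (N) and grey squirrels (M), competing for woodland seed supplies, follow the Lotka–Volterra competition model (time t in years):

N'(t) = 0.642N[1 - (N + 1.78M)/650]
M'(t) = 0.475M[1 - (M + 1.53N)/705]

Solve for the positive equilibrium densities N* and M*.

Setting both brackets to zero gives the nullclines N + 1.78M = 650 and 1.53N + M = 705.
Substituting M = 705 - 1.53N into the first: N(1 - 1.78·1.53) = 650 - 1.78·705.
So N* = -605/-1.72 = 351, and then M* = 705 - 1.53·351 = 168.

N* ≈ 351, M* ≈ 168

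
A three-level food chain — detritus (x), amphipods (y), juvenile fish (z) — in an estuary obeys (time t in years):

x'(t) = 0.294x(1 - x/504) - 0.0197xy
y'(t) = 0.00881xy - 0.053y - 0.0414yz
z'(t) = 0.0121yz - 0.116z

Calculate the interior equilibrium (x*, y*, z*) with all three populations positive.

From dz/dt = 0: 0.0121y* = 0.116, so y* = 9.59.
From dx/dt = 0: 0.294(1 - x*/504) = 0.0197·9.59, giving x* = 504·(1 - 0.642) = 180.
From dy/dt = 0: 0.00881·180 - 0.053 = 0.0414z*, so z* = 1.53/0.0414 = 37.1.

x* ≈ 180, y* ≈ 9.59, z* ≈ 37.1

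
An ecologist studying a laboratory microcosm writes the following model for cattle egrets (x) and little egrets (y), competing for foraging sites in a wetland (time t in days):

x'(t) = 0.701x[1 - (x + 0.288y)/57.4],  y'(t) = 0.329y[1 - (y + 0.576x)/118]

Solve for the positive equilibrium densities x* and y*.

x* ≈ 28.1, y* ≈ 102

Setting both brackets to zero gives the nullclines x + 0.288y = 57.4 and 0.576x + y = 118.
Substituting y = 118 - 0.576x into the first: x(1 - 0.288·0.576) = 57.4 - 0.288·118.
So x* = 23.4/0.834 = 28.1, and then y* = 118 - 0.576·28.1 = 102.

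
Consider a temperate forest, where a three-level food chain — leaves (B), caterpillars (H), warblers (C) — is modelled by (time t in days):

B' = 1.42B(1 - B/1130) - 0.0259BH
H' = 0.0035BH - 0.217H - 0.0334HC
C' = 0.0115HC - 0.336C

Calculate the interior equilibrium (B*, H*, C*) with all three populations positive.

B* ≈ 528, H* ≈ 29.2, C* ≈ 48.8

From dC/dt = 0: 0.0115H* = 0.336, so H* = 29.2.
From dB/dt = 0: 1.42(1 - B*/1130) = 0.0259·29.2, giving B* = 1130·(1 - 0.533) = 528.
From dH/dt = 0: 0.0035·528 - 0.217 = 0.0334C*, so C* = 1.63/0.0334 = 48.8.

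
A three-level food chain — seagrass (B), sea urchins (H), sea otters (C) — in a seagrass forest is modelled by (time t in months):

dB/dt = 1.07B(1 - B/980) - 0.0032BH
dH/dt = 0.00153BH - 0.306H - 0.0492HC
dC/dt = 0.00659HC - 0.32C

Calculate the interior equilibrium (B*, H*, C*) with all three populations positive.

From dC/dt = 0: 0.00659H* = 0.32, so H* = 48.6.
From dB/dt = 0: 1.07(1 - B*/980) = 0.0032·48.6, giving B* = 980·(1 - 0.145) = 838.
From dH/dt = 0: 0.00153·838 - 0.306 = 0.0492C*, so C* = 0.976/0.0492 = 19.8.

B* ≈ 838, H* ≈ 48.6, C* ≈ 19.8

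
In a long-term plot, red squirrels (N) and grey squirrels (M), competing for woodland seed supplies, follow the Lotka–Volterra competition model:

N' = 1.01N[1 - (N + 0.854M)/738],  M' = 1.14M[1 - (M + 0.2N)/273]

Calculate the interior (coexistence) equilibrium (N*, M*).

N* ≈ 609, M* ≈ 151

Setting both brackets to zero gives the nullclines N + 0.854M = 738 and 0.2N + M = 273.
Substituting M = 273 - 0.2N into the first: N(1 - 0.854·0.2) = 738 - 0.854·273.
So N* = 505/0.829 = 609, and then M* = 273 - 0.2·609 = 151.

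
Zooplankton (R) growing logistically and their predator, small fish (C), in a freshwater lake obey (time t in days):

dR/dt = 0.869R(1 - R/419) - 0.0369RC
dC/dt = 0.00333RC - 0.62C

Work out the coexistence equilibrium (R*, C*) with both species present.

From dC/dt = 0 with C > 0: 0.00333R* = 0.62, so R* = 186.
Substitute into dR/dt = 0: 0.869(1 - 186/419) = 0.0369C*.
The bracket is 0.556, giving C* = 0.483/0.0369 = 13.1.

R* ≈ 186, C* ≈ 13.1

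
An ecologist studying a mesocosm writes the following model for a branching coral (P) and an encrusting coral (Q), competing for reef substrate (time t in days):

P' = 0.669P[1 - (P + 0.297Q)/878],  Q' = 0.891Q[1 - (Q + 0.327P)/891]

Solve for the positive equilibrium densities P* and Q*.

P* ≈ 679, Q* ≈ 669

Setting both brackets to zero gives the nullclines P + 0.297Q = 878 and 0.327P + Q = 891.
Substituting Q = 891 - 0.327P into the first: P(1 - 0.297·0.327) = 878 - 0.297·891.
So P* = 613/0.903 = 679, and then Q* = 891 - 0.327·679 = 669.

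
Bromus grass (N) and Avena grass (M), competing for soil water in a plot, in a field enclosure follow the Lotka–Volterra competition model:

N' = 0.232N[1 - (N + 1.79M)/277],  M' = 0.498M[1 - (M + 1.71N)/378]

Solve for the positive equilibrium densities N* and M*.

Setting both brackets to zero gives the nullclines N + 1.79M = 277 and 1.71N + M = 378.
Substituting M = 378 - 1.71N into the first: N(1 - 1.79·1.71) = 277 - 1.79·378.
So N* = -400/-2.06 = 194, and then M* = 378 - 1.71·194 = 46.4.

N* ≈ 194, M* ≈ 46.4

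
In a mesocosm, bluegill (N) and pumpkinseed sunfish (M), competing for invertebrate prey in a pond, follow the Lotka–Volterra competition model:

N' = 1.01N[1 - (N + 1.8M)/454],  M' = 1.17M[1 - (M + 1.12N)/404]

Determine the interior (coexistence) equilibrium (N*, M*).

N* ≈ 269, M* ≈ 103

Setting both brackets to zero gives the nullclines N + 1.8M = 454 and 1.12N + M = 404.
Substituting M = 404 - 1.12N into the first: N(1 - 1.8·1.12) = 454 - 1.8·404.
So N* = -273/-1.02 = 269, and then M* = 404 - 1.12·269 = 103.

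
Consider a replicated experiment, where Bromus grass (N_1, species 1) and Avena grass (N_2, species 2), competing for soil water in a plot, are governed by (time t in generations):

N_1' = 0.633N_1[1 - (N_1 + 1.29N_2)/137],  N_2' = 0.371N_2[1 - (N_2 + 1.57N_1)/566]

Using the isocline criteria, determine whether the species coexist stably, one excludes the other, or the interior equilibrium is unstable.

Compare the nullcline intercepts: K1/α12 = 137/1.29 = 106 < K2 = 566; K2/α21 = 566/1.57 = 361 > K1 = 137.
Since the inequalities point opposite ways, species 2 can invade but species 1 cannot.

species 2 excludes species 1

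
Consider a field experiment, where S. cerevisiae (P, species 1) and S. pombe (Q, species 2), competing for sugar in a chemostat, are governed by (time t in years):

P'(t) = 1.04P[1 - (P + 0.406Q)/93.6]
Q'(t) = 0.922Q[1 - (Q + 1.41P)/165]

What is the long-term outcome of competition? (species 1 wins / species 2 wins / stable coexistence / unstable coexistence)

stable coexistence

Compare the nullcline intercepts: K1/α12 = 93.6/0.406 = 231 > K2 = 165; K2/α21 = 165/1.41 = 117 > K1 = 93.6.
Since both inequalities hold, each species can invade when rare, so the interior equilibrium is stable.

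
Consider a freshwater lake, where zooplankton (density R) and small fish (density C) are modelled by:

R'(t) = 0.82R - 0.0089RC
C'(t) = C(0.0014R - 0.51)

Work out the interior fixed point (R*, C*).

R* ≈ 364, C* ≈ 92.1

Set dC/dt = 0 with C > 0: 0.0014R - 0.51 = 0, so R* = 0.51/0.0014 = 364.
Set dR/dt = 0 with R > 0: 0.82 - 0.0089C = 0, so C* = 0.82/0.0089 = 92.1.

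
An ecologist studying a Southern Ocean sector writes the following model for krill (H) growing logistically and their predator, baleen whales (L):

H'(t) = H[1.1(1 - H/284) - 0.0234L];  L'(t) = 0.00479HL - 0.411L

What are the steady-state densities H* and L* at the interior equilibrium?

H* ≈ 85.8, L* ≈ 32.8

From dL/dt = 0 with L > 0: 0.00479H* = 0.411, so H* = 85.8.
Substitute into dH/dt = 0: 1.1(1 - 85.8/284) = 0.0234L*.
The bracket is 0.698, giving L* = 0.768/0.0234 = 32.8.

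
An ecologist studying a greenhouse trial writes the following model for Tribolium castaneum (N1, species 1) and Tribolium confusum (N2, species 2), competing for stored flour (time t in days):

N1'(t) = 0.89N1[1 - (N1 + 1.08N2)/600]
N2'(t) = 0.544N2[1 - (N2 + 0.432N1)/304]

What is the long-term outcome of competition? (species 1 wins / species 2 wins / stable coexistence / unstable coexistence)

stable coexistence

Compare the nullcline intercepts: K1/α12 = 600/1.08 = 556 > K2 = 304; K2/α21 = 304/0.432 = 704 > K1 = 600.
Since both inequalities hold, each species can invade when rare, so the interior equilibrium is stable.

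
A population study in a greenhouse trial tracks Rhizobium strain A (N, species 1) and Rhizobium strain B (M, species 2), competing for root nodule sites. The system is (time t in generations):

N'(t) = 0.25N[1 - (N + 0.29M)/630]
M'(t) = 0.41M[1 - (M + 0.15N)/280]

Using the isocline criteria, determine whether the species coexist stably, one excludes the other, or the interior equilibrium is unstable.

Compare the nullcline intercepts: K1/α12 = 630/0.29 = 2170 > K2 = 280; K2/α21 = 280/0.15 = 1870 > K1 = 630.
Since both inequalities hold, each species can invade when rare, so the interior equilibrium is stable.

stable coexistence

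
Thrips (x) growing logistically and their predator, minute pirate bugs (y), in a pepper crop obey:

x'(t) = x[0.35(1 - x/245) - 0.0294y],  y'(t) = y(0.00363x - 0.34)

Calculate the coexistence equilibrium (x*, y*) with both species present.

x* ≈ 93.7, y* ≈ 7.35

From dy/dt = 0 with y > 0: 0.00363x* = 0.34, so x* = 93.7.
Substitute into dx/dt = 0: 0.35(1 - 93.7/245) = 0.0294y*.
The bracket is 0.618, giving y* = 0.216/0.0294 = 7.35.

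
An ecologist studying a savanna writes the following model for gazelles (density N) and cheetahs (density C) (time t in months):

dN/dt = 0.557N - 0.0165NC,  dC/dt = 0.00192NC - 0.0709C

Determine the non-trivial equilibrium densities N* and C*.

N* ≈ 36.9, C* ≈ 33.8

Set dC/dt = 0 with C > 0: 0.00192N - 0.0709 = 0, so N* = 0.0709/0.00192 = 36.9.
Set dN/dt = 0 with N > 0: 0.557 - 0.0165C = 0, so C* = 0.557/0.0165 = 33.8.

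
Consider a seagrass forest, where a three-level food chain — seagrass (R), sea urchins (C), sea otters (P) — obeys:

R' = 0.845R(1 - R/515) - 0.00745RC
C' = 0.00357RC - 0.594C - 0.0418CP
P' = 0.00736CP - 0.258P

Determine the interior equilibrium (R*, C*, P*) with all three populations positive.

From dP/dt = 0: 0.00736C* = 0.258, so C* = 35.1.
From dR/dt = 0: 0.845(1 - R*/515) = 0.00745·35.1, giving R* = 515·(1 - 0.309) = 356.
From dC/dt = 0: 0.00357·356 - 0.594 = 0.0418P*, so P* = 0.676/0.0418 = 16.2.

R* ≈ 356, C* ≈ 35.1, P* ≈ 16.2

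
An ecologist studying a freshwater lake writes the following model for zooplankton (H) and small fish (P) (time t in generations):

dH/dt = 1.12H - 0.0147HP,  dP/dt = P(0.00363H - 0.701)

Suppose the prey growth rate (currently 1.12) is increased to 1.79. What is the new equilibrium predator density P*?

P* ≈ 122

At the interior fixed point, setting dH/dt = 0 with H > 0 fixes P* = (prey growth rate)/(HP coefficient) — independent of the other coefficients.
With the change, P* = 1.79/0.0147 = 122; it rises from 76.2.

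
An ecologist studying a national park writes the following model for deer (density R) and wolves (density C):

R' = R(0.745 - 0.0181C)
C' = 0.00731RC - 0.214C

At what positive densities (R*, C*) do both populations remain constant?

R* ≈ 29.3, C* ≈ 41.2

Set dC/dt = 0 with C > 0: 0.00731R - 0.214 = 0, so R* = 0.214/0.00731 = 29.3.
Set dR/dt = 0 with R > 0: 0.745 - 0.0181C = 0, so C* = 0.745/0.0181 = 41.2.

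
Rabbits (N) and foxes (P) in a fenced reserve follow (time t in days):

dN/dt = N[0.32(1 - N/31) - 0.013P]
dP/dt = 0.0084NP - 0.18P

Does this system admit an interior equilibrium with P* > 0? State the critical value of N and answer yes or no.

The predator equation gives dP/dt > 0 only when N > 0.18/0.0084 = 21.4.
Without the predator, N → K = 31. Since 31 > 21.4, the predator can invade and persist.

Threshold N = 21.4; K > 21.4, so yes, the predator persists.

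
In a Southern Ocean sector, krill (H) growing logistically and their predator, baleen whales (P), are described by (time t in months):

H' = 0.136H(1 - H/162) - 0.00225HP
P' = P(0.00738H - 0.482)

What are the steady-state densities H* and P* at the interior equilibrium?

From dP/dt = 0 with P > 0: 0.00738H* = 0.482, so H* = 65.3.
Substitute into dH/dt = 0: 0.136(1 - 65.3/162) = 0.00225P*.
The bracket is 0.597, giving P* = 0.0812/0.00225 = 36.1.

H* ≈ 65.3, P* ≈ 36.1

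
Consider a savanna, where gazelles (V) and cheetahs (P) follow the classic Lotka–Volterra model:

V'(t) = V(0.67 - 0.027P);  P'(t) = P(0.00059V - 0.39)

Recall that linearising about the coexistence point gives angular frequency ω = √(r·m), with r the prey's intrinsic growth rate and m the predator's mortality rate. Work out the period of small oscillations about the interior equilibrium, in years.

T ≈ 12.3 years

Here r = 0.67 and m = 0.39, so r·m = 0.261.
ω = √0.261 = 0.511 per year, hence T = 2π/ω ≈ 12.3 years.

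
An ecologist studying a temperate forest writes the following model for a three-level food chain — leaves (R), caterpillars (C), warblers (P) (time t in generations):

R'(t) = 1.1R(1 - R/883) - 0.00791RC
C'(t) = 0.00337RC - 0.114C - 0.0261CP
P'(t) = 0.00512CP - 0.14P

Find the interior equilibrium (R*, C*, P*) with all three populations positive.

R* ≈ 709, C* ≈ 27.3, P* ≈ 87.2

From dP/dt = 0: 0.00512C* = 0.14, so C* = 27.3.
From dR/dt = 0: 1.1(1 - R*/883) = 0.00791·27.3, giving R* = 883·(1 - 0.197) = 709.
From dC/dt = 0: 0.00337·709 - 0.114 = 0.0261P*, so P* = 2.28/0.0261 = 87.2.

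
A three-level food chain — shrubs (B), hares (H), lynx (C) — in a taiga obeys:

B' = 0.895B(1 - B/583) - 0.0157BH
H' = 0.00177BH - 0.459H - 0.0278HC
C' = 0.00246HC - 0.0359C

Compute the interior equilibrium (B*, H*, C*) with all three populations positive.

B* ≈ 434, H* ≈ 14.6, C* ≈ 11.1

From dC/dt = 0: 0.00246H* = 0.0359, so H* = 14.6.
From dB/dt = 0: 0.895(1 - B*/583) = 0.0157·14.6, giving B* = 583·(1 - 0.256) = 434.
From dH/dt = 0: 0.00177·434 - 0.459 = 0.0278C*, so C* = 0.309/0.0278 = 11.1.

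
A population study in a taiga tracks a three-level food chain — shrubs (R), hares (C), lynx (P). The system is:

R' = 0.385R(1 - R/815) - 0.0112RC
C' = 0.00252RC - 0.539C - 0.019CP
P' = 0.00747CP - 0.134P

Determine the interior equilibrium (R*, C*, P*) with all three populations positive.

R* ≈ 390, C* ≈ 17.9, P* ≈ 23.3

From dP/dt = 0: 0.00747C* = 0.134, so C* = 17.9.
From dR/dt = 0: 0.385(1 - R*/815) = 0.0112·17.9, giving R* = 815·(1 - 0.522) = 390.
From dC/dt = 0: 0.00252·390 - 0.539 = 0.019P*, so P* = 0.443/0.019 = 23.3.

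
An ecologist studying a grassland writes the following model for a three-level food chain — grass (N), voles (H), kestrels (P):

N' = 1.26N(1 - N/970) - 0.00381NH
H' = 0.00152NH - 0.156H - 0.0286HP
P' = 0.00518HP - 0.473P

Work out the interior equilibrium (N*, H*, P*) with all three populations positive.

N* ≈ 702, H* ≈ 91.3, P* ≈ 31.9

From dP/dt = 0: 0.00518H* = 0.473, so H* = 91.3.
From dN/dt = 0: 1.26(1 - N*/970) = 0.00381·91.3, giving N* = 970·(1 - 0.276) = 702.
From dH/dt = 0: 0.00152·702 - 0.156 = 0.0286P*, so P* = 0.911/0.0286 = 31.9.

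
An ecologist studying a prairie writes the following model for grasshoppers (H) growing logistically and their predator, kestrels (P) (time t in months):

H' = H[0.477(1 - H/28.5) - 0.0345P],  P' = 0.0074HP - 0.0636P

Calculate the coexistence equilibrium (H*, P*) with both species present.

From dP/dt = 0 with P > 0: 0.0074H* = 0.0636, so H* = 8.59.
Substitute into dH/dt = 0: 0.477(1 - 8.59/28.5) = 0.0345P*.
The bracket is 0.698, giving P* = 0.333/0.0345 = 9.66.

H* ≈ 8.59, P* ≈ 9.66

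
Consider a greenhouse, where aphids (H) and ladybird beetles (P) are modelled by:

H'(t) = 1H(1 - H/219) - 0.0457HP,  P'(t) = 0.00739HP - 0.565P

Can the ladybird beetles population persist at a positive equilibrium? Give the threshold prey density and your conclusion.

Threshold H = 76.5; K > 76.5, so yes, the predator persists.

The predator equation gives dP/dt > 0 only when H > 0.565/0.00739 = 76.5.
Without the predator, H → K = 219. Since 219 > 76.5, the predator can invade and persist.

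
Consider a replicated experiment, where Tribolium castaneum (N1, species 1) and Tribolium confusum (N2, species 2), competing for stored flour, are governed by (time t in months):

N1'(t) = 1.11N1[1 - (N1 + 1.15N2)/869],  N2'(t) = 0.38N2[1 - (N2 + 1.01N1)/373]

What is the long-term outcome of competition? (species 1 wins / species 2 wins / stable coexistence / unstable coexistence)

species 1 excludes species 2

Compare the nullcline intercepts: K1/α12 = 869/1.15 = 756 > K2 = 373; K2/α21 = 373/1.01 = 369 < K1 = 869.
Since the inequalities point opposite ways, species 1 can invade but species 2 cannot.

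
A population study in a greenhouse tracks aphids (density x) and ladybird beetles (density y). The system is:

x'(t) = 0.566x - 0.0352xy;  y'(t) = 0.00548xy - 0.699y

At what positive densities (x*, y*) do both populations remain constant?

x* ≈ 128, y* ≈ 16.1

Set dy/dt = 0 with y > 0: 0.00548x - 0.699 = 0, so x* = 0.699/0.00548 = 128.
Set dx/dt = 0 with x > 0: 0.566 - 0.0352y = 0, so y* = 0.566/0.0352 = 16.1.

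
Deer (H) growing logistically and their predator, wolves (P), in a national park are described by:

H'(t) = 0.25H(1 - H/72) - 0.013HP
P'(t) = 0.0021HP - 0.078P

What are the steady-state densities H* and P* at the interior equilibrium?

H* ≈ 37.1, P* ≈ 9.31

From dP/dt = 0 with P > 0: 0.0021H* = 0.078, so H* = 37.1.
Substitute into dH/dt = 0: 0.25(1 - 37.1/72) = 0.013P*.
The bracket is 0.484, giving P* = 0.121/0.013 = 9.31.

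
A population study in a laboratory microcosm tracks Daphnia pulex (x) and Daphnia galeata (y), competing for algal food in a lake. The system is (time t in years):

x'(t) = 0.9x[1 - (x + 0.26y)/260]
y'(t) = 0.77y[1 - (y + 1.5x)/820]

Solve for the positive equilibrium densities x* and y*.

Setting both brackets to zero gives the nullclines x + 0.26y = 260 and 1.5x + y = 820.
Substituting y = 820 - 1.5x into the first: x(1 - 0.26·1.5) = 260 - 0.26·820.
So x* = 46.8/0.61 = 76.7, and then y* = 820 - 1.5·76.7 = 705.

x* ≈ 76.7, y* ≈ 705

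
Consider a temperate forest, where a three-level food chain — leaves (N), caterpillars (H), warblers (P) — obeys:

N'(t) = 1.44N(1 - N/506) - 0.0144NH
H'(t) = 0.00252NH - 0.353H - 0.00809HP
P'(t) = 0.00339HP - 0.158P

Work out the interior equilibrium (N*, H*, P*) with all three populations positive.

N* ≈ 270, H* ≈ 46.6, P* ≈ 40.5

From dP/dt = 0: 0.00339H* = 0.158, so H* = 46.6.
From dN/dt = 0: 1.44(1 - N*/506) = 0.0144·46.6, giving N* = 506·(1 - 0.466) = 270.
From dH/dt = 0: 0.00252·270 - 0.353 = 0.00809P*, so P* = 0.328/0.00809 = 40.5.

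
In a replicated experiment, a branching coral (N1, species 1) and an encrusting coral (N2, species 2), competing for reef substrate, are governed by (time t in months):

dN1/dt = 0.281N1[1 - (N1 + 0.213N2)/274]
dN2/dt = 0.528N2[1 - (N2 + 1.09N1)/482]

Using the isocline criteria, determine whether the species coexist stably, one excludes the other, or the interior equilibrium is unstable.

stable coexistence

Compare the nullcline intercepts: K1/α12 = 274/0.213 = 1290 > K2 = 482; K2/α21 = 482/1.09 = 442 > K1 = 274.
Since both inequalities hold, each species can invade when rare, so the interior equilibrium is stable.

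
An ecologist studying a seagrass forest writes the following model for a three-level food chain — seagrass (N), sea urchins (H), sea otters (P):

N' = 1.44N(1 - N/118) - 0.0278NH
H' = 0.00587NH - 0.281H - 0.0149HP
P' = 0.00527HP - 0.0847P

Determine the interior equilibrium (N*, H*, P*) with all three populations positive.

N* ≈ 81.4, H* ≈ 16.1, P* ≈ 13.2

From dP/dt = 0: 0.00527H* = 0.0847, so H* = 16.1.
From dN/dt = 0: 1.44(1 - N*/118) = 0.0278·16.1, giving N* = 118·(1 - 0.31) = 81.4.
From dH/dt = 0: 0.00587·81.4 - 0.281 = 0.0149P*, so P* = 0.197/0.0149 = 13.2.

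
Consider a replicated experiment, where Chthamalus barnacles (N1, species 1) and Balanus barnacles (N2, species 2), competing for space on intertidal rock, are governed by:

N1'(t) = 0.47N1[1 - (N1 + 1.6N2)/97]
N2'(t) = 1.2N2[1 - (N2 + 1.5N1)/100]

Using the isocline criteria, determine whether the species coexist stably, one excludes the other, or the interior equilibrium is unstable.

unstable coexistence (outcome depends on initial conditions)

Compare the nullcline intercepts: K1/α12 = 97/1.6 = 60.6 < K2 = 100; K2/α21 = 100/1.5 = 66.7 < K1 = 97.
Since both are reversed, neither can invade when rare; the interior point is a saddle.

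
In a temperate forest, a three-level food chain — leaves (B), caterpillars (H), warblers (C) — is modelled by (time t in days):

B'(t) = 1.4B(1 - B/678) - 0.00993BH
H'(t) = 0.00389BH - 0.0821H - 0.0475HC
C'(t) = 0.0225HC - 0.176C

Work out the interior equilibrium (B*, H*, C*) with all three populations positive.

B* ≈ 640, H* ≈ 7.82, C* ≈ 50.7

From dC/dt = 0: 0.0225H* = 0.176, so H* = 7.82.
From dB/dt = 0: 1.4(1 - B*/678) = 0.00993·7.82, giving B* = 678·(1 - 0.0555) = 640.
From dH/dt = 0: 0.00389·640 - 0.0821 = 0.0475C*, so C* = 2.41/0.0475 = 50.7.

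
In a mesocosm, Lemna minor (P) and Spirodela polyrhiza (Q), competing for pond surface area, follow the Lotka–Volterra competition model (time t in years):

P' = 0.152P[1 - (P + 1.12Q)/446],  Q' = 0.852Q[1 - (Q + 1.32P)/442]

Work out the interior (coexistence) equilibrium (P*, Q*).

Setting both brackets to zero gives the nullclines P + 1.12Q = 446 and 1.32P + Q = 442.
Substituting Q = 442 - 1.32P into the first: P(1 - 1.12·1.32) = 446 - 1.12·442.
So P* = -49/-0.478 = 103, and then Q* = 442 - 1.32·103 = 307.

P* ≈ 103, Q* ≈ 307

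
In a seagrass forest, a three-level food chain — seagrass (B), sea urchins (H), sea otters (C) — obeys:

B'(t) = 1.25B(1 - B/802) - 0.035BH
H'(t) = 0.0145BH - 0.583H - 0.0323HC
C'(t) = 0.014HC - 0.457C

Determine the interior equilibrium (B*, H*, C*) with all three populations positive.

B* ≈ 69, H* ≈ 32.6, C* ≈ 12.9

From dC/dt = 0: 0.014H* = 0.457, so H* = 32.6.
From dB/dt = 0: 1.25(1 - B*/802) = 0.035·32.6, giving B* = 802·(1 - 0.914) = 69.
From dH/dt = 0: 0.0145·69 - 0.583 = 0.0323C*, so C* = 0.417/0.0323 = 12.9.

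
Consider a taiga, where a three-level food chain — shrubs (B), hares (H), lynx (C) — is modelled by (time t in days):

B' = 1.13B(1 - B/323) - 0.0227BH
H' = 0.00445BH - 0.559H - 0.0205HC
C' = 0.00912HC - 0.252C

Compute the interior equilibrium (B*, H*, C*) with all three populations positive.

B* ≈ 144, H* ≈ 27.6, C* ≈ 3.93

From dC/dt = 0: 0.00912H* = 0.252, so H* = 27.6.
From dB/dt = 0: 1.13(1 - B*/323) = 0.0227·27.6, giving B* = 323·(1 - 0.555) = 144.
From dH/dt = 0: 0.00445·144 - 0.559 = 0.0205C*, so C* = 0.0805/0.0205 = 3.93.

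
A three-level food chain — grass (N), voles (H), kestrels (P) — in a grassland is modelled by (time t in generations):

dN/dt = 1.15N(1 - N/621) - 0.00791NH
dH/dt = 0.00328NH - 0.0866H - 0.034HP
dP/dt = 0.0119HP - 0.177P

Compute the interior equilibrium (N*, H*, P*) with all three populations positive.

N* ≈ 557, H* ≈ 14.9, P* ≈ 51.2

From dP/dt = 0: 0.0119H* = 0.177, so H* = 14.9.
From dN/dt = 0: 1.15(1 - N*/621) = 0.00791·14.9, giving N* = 621·(1 - 0.102) = 557.
From dH/dt = 0: 0.00328·557 - 0.0866 = 0.034P*, so P* = 1.74/0.034 = 51.2.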